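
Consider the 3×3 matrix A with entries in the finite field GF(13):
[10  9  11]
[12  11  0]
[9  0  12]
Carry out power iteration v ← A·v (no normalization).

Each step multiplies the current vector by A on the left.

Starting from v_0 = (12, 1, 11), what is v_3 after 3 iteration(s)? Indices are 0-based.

v_0 = (12, 1, 11).
v_1 = A·v_0 = (3, 12, 6).
v_2 = A·v_1 = (9, 12, 8).
v_3 = A·v_2 = (0, 6, 8).

v_3 = (0, 6, 8)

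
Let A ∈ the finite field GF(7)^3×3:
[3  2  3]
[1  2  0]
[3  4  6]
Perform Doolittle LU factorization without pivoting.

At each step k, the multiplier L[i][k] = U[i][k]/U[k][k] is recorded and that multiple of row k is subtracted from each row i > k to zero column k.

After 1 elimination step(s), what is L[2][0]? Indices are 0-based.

[col 0] pivot 3
  R1 -= 5*R0 → (0, 6, 6)  (L[1][0] := 5)
  R2 -= 1*R0 → (0, 2, 3)  (L[2][0] := 1)

L[2][0] = 1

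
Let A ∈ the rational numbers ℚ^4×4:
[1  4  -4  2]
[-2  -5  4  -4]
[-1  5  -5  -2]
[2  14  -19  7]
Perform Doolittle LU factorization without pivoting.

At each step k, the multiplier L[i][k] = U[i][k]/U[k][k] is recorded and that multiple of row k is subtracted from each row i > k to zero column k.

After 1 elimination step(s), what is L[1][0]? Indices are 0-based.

L[1][0] = -2

[col 0] pivot 1
  R1 -= -2*R0 → (0, 3, -4, 0)  (L[1][0] := -2)
  R2 -= -1*R0 → (0, 9, -9, 0)  (L[2][0] := -1)
  R3 -= 2*R0 → (0, 6, -11, 3)  (L[3][0] := 2)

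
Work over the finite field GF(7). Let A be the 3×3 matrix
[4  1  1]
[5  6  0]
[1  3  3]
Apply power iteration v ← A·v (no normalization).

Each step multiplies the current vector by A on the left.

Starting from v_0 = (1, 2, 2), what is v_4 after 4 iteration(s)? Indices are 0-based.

v_0 = (1, 2, 2).
v_1 = A·v_0 = (1, 3, 6).
v_2 = A·v_1 = (6, 2, 0).
v_3 = A·v_2 = (5, 0, 5).
v_4 = A·v_3 = (4, 4, 6).

v_4 = (4, 4, 6)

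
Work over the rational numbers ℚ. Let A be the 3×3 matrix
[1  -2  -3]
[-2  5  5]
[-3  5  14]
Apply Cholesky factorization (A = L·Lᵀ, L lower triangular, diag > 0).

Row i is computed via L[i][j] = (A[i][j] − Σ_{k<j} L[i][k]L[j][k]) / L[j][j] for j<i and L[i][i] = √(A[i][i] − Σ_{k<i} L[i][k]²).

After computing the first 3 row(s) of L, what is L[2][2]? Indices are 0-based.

Step 1: L[0][0] = √(1) = 1.
  L[1][0] = (-2) / L[0][0] = -2.
Step 2: L[1][1] = √(1) = 1.
  L[2][0] = (-3) / L[0][0] = -3.
  L[2][1] = (-1) / L[1][1] = -1.
Step 3: L[2][2] = √(4) = 2.

L[2][2] = 2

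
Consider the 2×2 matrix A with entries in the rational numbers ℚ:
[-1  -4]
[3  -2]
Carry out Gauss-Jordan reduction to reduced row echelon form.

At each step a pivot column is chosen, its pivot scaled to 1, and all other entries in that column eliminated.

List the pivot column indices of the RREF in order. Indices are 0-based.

pivot columns: 0, 1

step 1: normalize row 0 (÷-1) = (1, 4)
  row 1: subtract 3×row0 = (0, -14)
step 2: normalize row 1 (÷-14) = (0, 1)
  row 0: subtract 4×row1 = (1, 0)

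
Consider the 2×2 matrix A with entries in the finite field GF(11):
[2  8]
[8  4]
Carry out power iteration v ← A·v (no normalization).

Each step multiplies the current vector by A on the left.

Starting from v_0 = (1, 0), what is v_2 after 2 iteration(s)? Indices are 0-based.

v_0 = (1, 0).
v_1 = A·v_0 = (2, 8).
v_2 = A·v_1 = (2, 4).

v_2 = (2, 4)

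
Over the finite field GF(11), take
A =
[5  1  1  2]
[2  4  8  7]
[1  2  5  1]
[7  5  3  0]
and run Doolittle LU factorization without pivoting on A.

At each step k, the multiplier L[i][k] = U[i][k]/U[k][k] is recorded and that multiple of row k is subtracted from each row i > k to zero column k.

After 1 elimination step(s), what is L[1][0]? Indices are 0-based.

[col 0] pivot 5
  R1 -= 7*R0 → (0, 8, 1, 4)  (L[1][0] := 7)
  R2 -= 9*R0 → (0, 4, 7, 5)  (L[2][0] := 9)
  R3 -= 8*R0 → (0, 8, 6, 6)  (L[3][0] := 8)

L[1][0] = 7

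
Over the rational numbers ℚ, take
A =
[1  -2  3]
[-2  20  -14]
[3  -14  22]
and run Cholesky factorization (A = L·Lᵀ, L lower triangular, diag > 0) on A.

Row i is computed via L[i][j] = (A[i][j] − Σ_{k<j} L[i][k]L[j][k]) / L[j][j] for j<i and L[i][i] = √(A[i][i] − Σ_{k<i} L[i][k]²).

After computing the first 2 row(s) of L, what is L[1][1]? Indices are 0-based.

L[1][1] = 4

Step 1: L[0][0] = √(1) = 1.
  L[1][0] = (-2) / L[0][0] = -2.
Step 2: L[1][1] = √(16) = 4.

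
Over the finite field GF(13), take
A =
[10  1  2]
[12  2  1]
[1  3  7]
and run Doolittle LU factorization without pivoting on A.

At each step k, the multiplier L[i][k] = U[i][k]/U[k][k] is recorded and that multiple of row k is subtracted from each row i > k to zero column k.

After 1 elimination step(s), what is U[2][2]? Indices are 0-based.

Step 1: pivot at (0,0) is 10.
  row1 ← row1 − (9)·row0  ⇒  L[1][0]=9, U row1=(0, 6, 9)
  row2 ← row2 − (4)·row0  ⇒  L[2][0]=4, U row2=(0, 12, 12)

U[2][2] = 12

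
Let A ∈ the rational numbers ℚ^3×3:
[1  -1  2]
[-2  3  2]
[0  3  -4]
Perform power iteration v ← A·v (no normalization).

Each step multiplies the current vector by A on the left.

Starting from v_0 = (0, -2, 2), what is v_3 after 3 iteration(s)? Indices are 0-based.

v_3 = (126, 2, -338)

v_0 = (0, -2, 2).
v_1 = A·v_0 = (6, -2, -14).
v_2 = A·v_1 = (-20, -46, 50).
v_3 = A·v_2 = (126, 2, -338).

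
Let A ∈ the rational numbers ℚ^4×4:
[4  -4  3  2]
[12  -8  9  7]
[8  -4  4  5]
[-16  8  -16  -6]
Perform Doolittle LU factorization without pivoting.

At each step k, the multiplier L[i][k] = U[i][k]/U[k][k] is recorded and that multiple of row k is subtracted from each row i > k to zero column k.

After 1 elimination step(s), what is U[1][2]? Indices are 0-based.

Step 1: pivot at (0,0) is 4.
  row1 ← row1 − (3)·row0  ⇒  L[1][0]=3, U row1=(0, 4, 0, 1)
  row2 ← row2 − (2)·row0  ⇒  L[2][0]=2, U row2=(0, 4, -2, 1)
  row3 ← row3 − (-4)·row0  ⇒  L[3][0]=-4, U row3=(0, -8, -4, 2)

U[1][2] = 0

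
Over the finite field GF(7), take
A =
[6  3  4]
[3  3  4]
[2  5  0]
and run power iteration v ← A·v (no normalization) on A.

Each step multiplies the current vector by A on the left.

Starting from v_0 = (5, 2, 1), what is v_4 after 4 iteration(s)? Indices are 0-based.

v_4 = (3, 5, 4)

v_0 = (5, 2, 1).
v_1 = A·v_0 = (5, 4, 6).
v_2 = A·v_1 = (3, 2, 2).
v_3 = A·v_2 = (4, 2, 2).
v_4 = A·v_3 = (3, 5, 4).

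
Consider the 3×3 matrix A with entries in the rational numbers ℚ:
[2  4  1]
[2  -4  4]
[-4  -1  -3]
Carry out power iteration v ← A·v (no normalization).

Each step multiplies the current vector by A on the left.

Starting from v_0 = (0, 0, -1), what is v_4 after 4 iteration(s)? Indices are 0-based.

v_0 = (0, 0, -1).
v_1 = A·v_0 = (-1, -4, 3).
v_2 = A·v_1 = (-15, 26, -1).
v_3 = A·v_2 = (73, -138, 37).
v_4 = A·v_3 = (-369, 846, -265).

v_4 = (-369, 846, -265)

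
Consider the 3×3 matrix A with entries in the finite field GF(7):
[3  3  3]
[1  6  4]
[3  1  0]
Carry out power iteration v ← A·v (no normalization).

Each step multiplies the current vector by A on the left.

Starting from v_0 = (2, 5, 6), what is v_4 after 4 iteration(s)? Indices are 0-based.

v_4 = (5, 1, 3)

v_0 = (2, 5, 6).
v_1 = A·v_0 = (4, 0, 4).
v_2 = A·v_1 = (3, 6, 5).
v_3 = A·v_2 = (0, 3, 1).
v_4 = A·v_3 = (5, 1, 3).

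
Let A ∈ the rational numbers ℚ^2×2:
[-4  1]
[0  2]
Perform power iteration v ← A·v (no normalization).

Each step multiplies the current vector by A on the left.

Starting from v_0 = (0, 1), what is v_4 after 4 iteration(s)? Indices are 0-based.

v_0 = (0, 1).
v_1 = A·v_0 = (1, 2).
v_2 = A·v_1 = (-2, 4).
v_3 = A·v_2 = (12, 8).
v_4 = A·v_3 = (-40, 16).

v_4 = (-40, 16)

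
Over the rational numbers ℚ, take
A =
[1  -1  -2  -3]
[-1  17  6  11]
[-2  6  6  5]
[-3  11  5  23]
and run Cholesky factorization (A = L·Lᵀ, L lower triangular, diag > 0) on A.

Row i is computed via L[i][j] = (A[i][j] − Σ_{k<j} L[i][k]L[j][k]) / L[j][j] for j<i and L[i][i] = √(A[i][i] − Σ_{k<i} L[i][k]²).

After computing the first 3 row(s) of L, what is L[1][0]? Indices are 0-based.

L[1][0] = -1

Step 1: L[0][0] = √(1) = 1.
  L[1][0] = (-1) / L[0][0] = -1.
Step 2: L[1][1] = √(16) = 4.
  L[2][0] = (-2) / L[0][0] = -2.
  L[2][1] = (4) / L[1][1] = 1.
Step 3: L[2][2] = √(1) = 1.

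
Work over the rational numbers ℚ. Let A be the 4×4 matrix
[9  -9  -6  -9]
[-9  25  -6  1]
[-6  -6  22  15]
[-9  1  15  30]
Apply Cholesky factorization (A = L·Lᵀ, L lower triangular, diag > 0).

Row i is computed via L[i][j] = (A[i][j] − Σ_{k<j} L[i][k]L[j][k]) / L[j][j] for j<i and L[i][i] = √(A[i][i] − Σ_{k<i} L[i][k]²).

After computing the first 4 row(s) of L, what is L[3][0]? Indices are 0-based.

L[3][0] = -3

Step 1: L[0][0] = √(9) = 3.
  L[1][0] = (-9) / L[0][0] = -3.
Step 2: L[1][1] = √(16) = 4.
  L[2][0] = (-6) / L[0][0] = -2.
  L[2][1] = (-12) / L[1][1] = -3.
Step 3: L[2][2] = √(9) = 3.
  L[3][0] = (-9) / L[0][0] = -3.
  L[3][1] = (-8) / L[1][1] = -2.
  L[3][2] = (3) / L[2][2] = 1.
Step 4: L[3][3] = √(16) = 4.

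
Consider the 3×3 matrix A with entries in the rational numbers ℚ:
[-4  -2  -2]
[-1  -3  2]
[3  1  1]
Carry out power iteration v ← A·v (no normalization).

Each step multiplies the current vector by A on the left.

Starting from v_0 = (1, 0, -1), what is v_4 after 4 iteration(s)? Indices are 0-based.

v_4 = (286, 339, -199)

v_0 = (1, 0, -1).
v_1 = A·v_0 = (-2, -3, 2).
v_2 = A·v_1 = (10, 15, -7).
v_3 = A·v_2 = (-56, -69, 38).
v_4 = A·v_3 = (286, 339, -199).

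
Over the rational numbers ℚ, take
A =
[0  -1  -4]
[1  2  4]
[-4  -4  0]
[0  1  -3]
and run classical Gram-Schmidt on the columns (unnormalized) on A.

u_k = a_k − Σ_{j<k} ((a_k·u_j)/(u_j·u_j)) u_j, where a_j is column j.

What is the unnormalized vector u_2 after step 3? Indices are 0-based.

Step 1: u_0 = a_0 = (0, 1, -4, 0).
Step 2: u_1 = a_1 − (18/17)·u_0 = (-1, 16/17, 4/17, 1).
Step 3: u_2 = a_2 − (4/17)·u_0 − (81/50)·u_1 = (-119/50, 56/25, 14/25, -231/50).

u_2 = (-119/50, 56/25, 14/25, -231/50)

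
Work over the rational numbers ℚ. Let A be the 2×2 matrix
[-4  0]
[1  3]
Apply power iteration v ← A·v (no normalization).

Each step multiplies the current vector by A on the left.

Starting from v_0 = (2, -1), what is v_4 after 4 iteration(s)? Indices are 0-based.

v_4 = (512, -131)

v_0 = (2, -1).
v_1 = A·v_0 = (-8, -1).
v_2 = A·v_1 = (32, -11).
v_3 = A·v_2 = (-128, -1).
v_4 = A·v_3 = (512, -131).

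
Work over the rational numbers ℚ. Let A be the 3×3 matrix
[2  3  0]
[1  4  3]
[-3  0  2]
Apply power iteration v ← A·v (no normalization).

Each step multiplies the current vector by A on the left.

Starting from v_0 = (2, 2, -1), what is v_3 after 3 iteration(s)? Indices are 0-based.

v_3 = (124, -41, -215)

v_0 = (2, 2, -1).
v_1 = A·v_0 = (10, 7, -8).
v_2 = A·v_1 = (41, 14, -46).
v_3 = A·v_2 = (124, -41, -215).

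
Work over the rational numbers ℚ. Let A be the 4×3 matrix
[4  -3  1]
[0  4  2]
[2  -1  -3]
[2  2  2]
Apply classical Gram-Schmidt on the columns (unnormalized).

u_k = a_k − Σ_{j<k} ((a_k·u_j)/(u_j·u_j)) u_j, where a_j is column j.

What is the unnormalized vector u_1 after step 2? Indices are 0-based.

Step 1: u_0 = a_0 = (4, 0, 2, 2).
Step 2: u_1 = a_1 − (-5/12)·u_0 = (-4/3, 4, -1/6, 17/6).

u_1 = (-4/3, 4, -1/6, 17/6)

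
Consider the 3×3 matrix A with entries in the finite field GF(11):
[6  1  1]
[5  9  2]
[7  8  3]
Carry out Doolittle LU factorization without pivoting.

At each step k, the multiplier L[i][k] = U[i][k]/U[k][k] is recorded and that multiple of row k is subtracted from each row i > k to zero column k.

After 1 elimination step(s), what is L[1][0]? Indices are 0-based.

L[1][0] = 10

[col 0] pivot 6
  R1 -= 10*R0 → (0, 10, 3)  (L[1][0] := 10)
  R2 -= 3*R0 → (0, 5, 0)  (L[2][0] := 3)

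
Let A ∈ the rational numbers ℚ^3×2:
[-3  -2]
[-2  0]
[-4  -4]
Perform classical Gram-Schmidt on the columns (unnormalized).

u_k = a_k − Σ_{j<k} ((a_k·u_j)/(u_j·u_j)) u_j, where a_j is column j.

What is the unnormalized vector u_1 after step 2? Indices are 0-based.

Step 1: u_0 = a_0 = (-3, -2, -4).
Step 2: u_1 = a_1 − (22/29)·u_0 = (8/29, 44/29, -28/29).

u_1 = (8/29, 44/29, -28/29)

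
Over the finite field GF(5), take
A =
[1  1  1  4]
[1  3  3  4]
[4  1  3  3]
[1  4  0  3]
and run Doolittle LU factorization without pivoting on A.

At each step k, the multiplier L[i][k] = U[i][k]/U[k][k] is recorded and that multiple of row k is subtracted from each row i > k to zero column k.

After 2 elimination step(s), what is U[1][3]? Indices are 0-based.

[col 0] pivot 1
  R1 -= 1*R0 → (0, 2, 2, 0)  (L[1][0] := 1)
  R2 -= 4*R0 → (0, 2, 4, 2)  (L[2][0] := 4)
  R3 -= 1*R0 → (0, 3, 4, 4)  (L[3][0] := 1)
[col 1] pivot 2
  R2 -= 1*R1 → (0, 0, 2, 2)  (L[2][1] := 1)
  R3 -= 4*R1 → (0, 0, 1, 4)  (L[3][1] := 4)

U[1][3] = 0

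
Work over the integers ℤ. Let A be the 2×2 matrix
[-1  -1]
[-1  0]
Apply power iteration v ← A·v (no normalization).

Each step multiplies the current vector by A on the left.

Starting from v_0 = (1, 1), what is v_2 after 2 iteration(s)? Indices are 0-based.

v_2 = (3, 2)

v_0 = (1, 1).
v_1 = A·v_0 = (-2, -1).
v_2 = A·v_1 = (3, 2).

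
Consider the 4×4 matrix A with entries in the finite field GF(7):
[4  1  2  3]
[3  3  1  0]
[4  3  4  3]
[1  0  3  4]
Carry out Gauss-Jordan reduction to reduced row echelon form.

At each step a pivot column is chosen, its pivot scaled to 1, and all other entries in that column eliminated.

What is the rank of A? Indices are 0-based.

rank = 4

step 1: normalize row 0 (÷4) = (1, 2, 4, 6)
  row 1: subtract 3×row0 = (0, 4, 3, 3)
  row 2: subtract 4×row0 = (0, 2, 2, 0)
  row 3: subtract 1×row0 = (0, 5, 6, 5)
step 2: normalize row 1 (÷4) = (0, 1, 6, 6)
  row 0: subtract 2×row1 = (1, 0, 6, 1)
  row 2: subtract 2×row1 = (0, 0, 4, 2)
  row 3: subtract 5×row1 = (0, 0, 4, 3)
step 3: normalize row 2 (÷4) = (0, 0, 1, 4)
  row 0: subtract 6×row2 = (1, 0, 0, 5)
  row 1: subtract 6×row2 = (0, 1, 0, 3)
  row 3: subtract 4×row2 = (0, 0, 0, 1)
step 4: normalize row 3 (÷1) = (0, 0, 0, 1)
  row 0: subtract 5×row3 = (1, 0, 0, 0)
  row 1: subtract 3×row3 = (0, 1, 0, 0)
  row 2: subtract 4×row3 = (0, 0, 1, 0)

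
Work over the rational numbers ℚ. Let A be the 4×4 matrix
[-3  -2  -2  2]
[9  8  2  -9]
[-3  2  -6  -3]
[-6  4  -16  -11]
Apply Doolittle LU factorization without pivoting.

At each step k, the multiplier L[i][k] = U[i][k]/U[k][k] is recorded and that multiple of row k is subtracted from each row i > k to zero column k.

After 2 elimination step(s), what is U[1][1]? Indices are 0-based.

U[1][1] = 2

Step 1: pivot at (0,0) is -3.
  row1 ← row1 − (-3)·row0  ⇒  L[1][0]=-3, U row1=(0, 2, -4, -3)
  row2 ← row2 − (1)·row0  ⇒  L[2][0]=1, U row2=(0, 4, -4, -5)
  row3 ← row3 − (2)·row0  ⇒  L[3][0]=2, U row3=(0, 8, -12, -15)
Step 2: pivot at (1,1) is 2.
  row2 ← row2 − (2)·row1  ⇒  L[2][1]=2, U row2=(0, 0, 4, 1)
  row3 ← row3 − (4)·row1  ⇒  L[3][1]=4, U row3=(0, 0, 4, -3)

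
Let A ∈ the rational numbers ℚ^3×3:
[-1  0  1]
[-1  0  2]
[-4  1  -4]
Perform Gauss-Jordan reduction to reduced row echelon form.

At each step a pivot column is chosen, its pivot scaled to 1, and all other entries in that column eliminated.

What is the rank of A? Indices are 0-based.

step 1: normalize row 0 (÷-1) = (1, 0, -1)
  row 1: subtract -1×row0 = (0, 0, 1)
  row 2: subtract -4×row0 = (0, 1, -8)
step 2: exchange rows 1,2
step 2: normalize row 1 (÷1) = (0, 1, -8)
step 3: normalize row 2 (÷1) = (0, 0, 1)
  row 0: subtract -1×row2 = (1, 0, 0)
  row 1: subtract -8×row2 = (0, 1, 0)

rank = 3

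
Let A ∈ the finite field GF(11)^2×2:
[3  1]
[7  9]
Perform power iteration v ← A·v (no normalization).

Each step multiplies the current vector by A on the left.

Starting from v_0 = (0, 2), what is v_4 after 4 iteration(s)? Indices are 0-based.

v_4 = (10, 3)

v_0 = (0, 2).
v_1 = A·v_0 = (2, 7).
v_2 = A·v_1 = (2, 0).
v_3 = A·v_2 = (6, 3).
v_4 = A·v_3 = (10, 3).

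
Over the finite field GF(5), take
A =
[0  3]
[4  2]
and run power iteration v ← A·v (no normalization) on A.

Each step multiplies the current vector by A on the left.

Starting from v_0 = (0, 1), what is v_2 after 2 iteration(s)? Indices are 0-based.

v_0 = (0, 1).
v_1 = A·v_0 = (3, 2).
v_2 = A·v_1 = (1, 1).

v_2 = (1, 1)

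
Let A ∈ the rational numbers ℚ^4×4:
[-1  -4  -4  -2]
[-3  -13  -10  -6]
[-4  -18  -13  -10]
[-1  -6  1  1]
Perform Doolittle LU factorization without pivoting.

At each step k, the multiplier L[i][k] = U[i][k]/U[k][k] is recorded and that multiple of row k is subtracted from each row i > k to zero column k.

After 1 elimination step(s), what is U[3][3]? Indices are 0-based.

Step 1: pivot at (0,0) is -1.
  row1 ← row1 − (3)·row0  ⇒  L[1][0]=3, U row1=(0, -1, 2, 0)
  row2 ← row2 − (4)·row0  ⇒  L[2][0]=4, U row2=(0, -2, 3, -2)
  row3 ← row3 − (1)·row0  ⇒  L[3][0]=1, U row3=(0, -2, 5, 3)

U[3][3] = 3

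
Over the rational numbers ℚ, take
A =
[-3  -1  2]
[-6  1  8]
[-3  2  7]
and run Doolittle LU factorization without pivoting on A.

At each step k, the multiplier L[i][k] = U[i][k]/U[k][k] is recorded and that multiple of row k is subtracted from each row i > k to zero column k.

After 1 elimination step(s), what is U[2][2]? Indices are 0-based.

Step 1: pivot at (0,0) is -3.
  row1 ← row1 − (2)·row0  ⇒  L[1][0]=2, U row1=(0, 3, 4)
  row2 ← row2 − (1)·row0  ⇒  L[2][0]=1, U row2=(0, 3, 5)

U[2][2] = 5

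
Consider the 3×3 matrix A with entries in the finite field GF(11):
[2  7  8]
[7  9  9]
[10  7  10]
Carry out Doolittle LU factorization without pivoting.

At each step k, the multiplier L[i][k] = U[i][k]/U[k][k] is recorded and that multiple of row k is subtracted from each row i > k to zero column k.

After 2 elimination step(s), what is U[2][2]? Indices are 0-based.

k=0: U[0][0]=2
  eliminate (1,0): mult=9, new row 1: (0, 1, 3); set L[1][0]=9
  eliminate (2,0): mult=5, new row 2: (0, 5, 3); set L[2][0]=5
k=1: U[1][1]=1
  eliminate (2,1): mult=5, new row 2: (0, 0, 10); set L[2][1]=5

U[2][2] = 10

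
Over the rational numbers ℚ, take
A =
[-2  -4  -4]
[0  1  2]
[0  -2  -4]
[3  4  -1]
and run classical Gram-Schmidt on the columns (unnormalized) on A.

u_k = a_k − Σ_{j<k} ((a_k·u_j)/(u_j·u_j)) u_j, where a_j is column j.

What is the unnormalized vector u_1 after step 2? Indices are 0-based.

u_1 = (-12/13, 1, -2, -8/13)

Step 1: u_0 = a_0 = (-2, 0, 0, 3).
Step 2: u_1 = a_1 − (20/13)·u_0 = (-12/13, 1, -2, -8/13).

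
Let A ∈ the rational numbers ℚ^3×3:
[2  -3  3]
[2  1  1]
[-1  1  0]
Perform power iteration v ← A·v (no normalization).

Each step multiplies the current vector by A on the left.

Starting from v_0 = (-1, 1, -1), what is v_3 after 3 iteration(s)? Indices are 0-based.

v_0 = (-1, 1, -1).
v_1 = A·v_0 = (-8, -2, 2).
v_2 = A·v_1 = (-4, -16, 6).
v_3 = A·v_2 = (58, -18, -12).

v_3 = (58, -18, -12)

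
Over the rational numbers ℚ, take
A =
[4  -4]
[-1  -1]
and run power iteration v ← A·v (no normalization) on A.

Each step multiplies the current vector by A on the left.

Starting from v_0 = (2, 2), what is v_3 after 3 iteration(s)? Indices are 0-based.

v_0 = (2, 2).
v_1 = A·v_0 = (0, -4).
v_2 = A·v_1 = (16, 4).
v_3 = A·v_2 = (48, -20).

v_3 = (48, -20)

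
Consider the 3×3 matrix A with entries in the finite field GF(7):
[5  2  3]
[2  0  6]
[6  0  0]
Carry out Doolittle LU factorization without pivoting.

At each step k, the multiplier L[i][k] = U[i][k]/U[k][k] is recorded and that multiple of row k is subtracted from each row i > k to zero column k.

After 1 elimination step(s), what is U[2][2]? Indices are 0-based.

U[2][2] = 2

[col 0] pivot 5
  R1 -= 6*R0 → (0, 2, 2)  (L[1][0] := 6)
  R2 -= 4*R0 → (0, 6, 2)  (L[2][0] := 4)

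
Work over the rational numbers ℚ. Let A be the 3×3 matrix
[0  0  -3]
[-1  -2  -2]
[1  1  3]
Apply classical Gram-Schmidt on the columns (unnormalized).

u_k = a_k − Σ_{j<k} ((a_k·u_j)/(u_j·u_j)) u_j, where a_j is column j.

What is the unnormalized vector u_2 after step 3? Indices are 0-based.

Step 1: u_0 = a_0 = (0, -1, 1).
Step 2: u_1 = a_1 − (3/2)·u_0 = (0, -1/2, -1/2).
Step 3: u_2 = a_2 − (5/2)·u_0 − (-1)·u_1 = (-3, 0, 0).

u_2 = (-3, 0, 0)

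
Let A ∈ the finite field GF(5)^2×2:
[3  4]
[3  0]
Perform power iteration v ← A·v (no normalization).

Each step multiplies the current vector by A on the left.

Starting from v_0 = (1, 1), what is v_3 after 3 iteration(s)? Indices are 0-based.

v_3 = (3, 4)

v_0 = (1, 1).
v_1 = A·v_0 = (2, 3).
v_2 = A·v_1 = (3, 1).
v_3 = A·v_2 = (3, 4).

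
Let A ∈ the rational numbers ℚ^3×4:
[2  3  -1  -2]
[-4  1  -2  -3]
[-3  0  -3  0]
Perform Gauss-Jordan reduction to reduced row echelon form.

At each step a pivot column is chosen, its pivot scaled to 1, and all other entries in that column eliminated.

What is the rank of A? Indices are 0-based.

rank = 3

[1] R0 /= 2  ⇒  (1, 3/2, -1/2, -1)
     R1 -= -4·R0  ⇒  (0, 7, -4, -7)
     R2 -= -3·R0  ⇒  (0, 9/2, -9/2, -3)
[2] R1 /= 7  ⇒  (0, 1, -4/7, -1)
     R0 -= 3/2·R1  ⇒  (1, 0, 5/14, 1/2)
     R2 -= 9/2·R1  ⇒  (0, 0, -27/14, 3/2)
[3] R2 /= -27/14  ⇒  (0, 0, 1, -7/9)
     R0 -= 5/14·R2  ⇒  (1, 0, 0, 7/9)
     R1 -= -4/7·R2  ⇒  (0, 1, 0, -13/9)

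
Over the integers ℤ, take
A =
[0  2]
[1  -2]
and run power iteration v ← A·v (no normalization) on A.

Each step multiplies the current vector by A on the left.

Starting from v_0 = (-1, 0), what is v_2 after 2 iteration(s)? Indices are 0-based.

v_2 = (-2, 2)

v_0 = (-1, 0).
v_1 = A·v_0 = (0, -1).
v_2 = A·v_1 = (-2, 2).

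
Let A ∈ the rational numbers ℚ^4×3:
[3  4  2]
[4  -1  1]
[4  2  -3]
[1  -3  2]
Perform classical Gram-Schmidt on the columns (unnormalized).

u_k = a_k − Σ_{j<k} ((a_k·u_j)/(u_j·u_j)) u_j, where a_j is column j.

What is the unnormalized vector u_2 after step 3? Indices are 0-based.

Step 1: u_0 = a_0 = (3, 4, 4, 1).
Step 2: u_1 = a_1 − (13/42)·u_0 = (43/14, -47/21, 16/21, -139/42).
Step 3: u_2 = a_2 − (0)·u_0 − (-210/1091)·u_1 = (2827/1091, 621/1091, -3113/1091, 1487/1091).

u_2 = (2827/1091, 621/1091, -3113/1091, 1487/1091)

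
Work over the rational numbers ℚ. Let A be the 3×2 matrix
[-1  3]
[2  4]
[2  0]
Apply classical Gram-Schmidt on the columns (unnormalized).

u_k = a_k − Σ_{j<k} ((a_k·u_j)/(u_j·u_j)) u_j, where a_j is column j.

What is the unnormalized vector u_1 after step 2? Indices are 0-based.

Step 1: u_0 = a_0 = (-1, 2, 2).
Step 2: u_1 = a_1 − (5/9)·u_0 = (32/9, 26/9, -10/9).

u_1 = (32/9, 26/9, -10/9)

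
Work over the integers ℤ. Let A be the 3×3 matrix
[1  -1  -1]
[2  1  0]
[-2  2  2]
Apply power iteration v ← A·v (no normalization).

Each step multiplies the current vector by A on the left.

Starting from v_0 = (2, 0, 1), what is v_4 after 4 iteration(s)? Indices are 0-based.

v_0 = (2, 0, 1).
v_1 = A·v_0 = (1, 4, -2).
v_2 = A·v_1 = (-1, 6, 2).
v_3 = A·v_2 = (-9, 4, 18).
v_4 = A·v_3 = (-31, -14, 62).

v_4 = (-31, -14, 62)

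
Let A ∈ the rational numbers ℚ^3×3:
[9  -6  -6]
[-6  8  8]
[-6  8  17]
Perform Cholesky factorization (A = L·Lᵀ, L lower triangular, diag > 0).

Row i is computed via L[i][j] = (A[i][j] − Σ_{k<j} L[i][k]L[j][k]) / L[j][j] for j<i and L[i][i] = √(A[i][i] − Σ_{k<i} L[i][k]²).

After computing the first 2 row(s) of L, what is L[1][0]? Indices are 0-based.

L[1][0] = -2

Step 1: L[0][0] = √(9) = 3.
  L[1][0] = (-6) / L[0][0] = -2.
Step 2: L[1][1] = √(4) = 2.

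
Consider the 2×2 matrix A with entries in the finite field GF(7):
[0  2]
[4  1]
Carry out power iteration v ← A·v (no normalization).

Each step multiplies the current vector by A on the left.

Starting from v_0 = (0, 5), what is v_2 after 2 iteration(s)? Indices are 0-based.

v_2 = (3, 3)

v_0 = (0, 5).
v_1 = A·v_0 = (3, 5).
v_2 = A·v_1 = (3, 3).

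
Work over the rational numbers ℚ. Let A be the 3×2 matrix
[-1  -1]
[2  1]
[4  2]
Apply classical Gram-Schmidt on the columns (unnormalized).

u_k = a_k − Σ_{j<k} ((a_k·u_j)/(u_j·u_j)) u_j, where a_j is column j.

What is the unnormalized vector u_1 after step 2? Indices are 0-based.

Step 1: u_0 = a_0 = (-1, 2, 4).
Step 2: u_1 = a_1 − (11/21)·u_0 = (-10/21, -1/21, -2/21).

u_1 = (-10/21, -1/21, -2/21)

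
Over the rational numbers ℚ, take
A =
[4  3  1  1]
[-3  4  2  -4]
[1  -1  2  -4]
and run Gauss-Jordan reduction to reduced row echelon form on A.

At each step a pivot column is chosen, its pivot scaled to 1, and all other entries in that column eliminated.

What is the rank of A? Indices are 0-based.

rank = 3

[1] R0 /= 4  ⇒  (1, 3/4, 1/4, 1/4)
     R1 -= -3·R0  ⇒  (0, 25/4, 11/4, -13/4)
     R2 -= 1·R0  ⇒  (0, -7/4, 7/4, -17/4)
[2] R1 /= 25/4  ⇒  (0, 1, 11/25, -13/25)
     R0 -= 3/4·R1  ⇒  (1, 0, -2/25, 16/25)
     R2 -= -7/4·R1  ⇒  (0, 0, 63/25, -129/25)
[3] R2 /= 63/25  ⇒  (0, 0, 1, -43/21)
     R0 -= -2/25·R2  ⇒  (1, 0, 0, 10/21)
     R1 -= 11/25·R2  ⇒  (0, 1, 0, 8/21)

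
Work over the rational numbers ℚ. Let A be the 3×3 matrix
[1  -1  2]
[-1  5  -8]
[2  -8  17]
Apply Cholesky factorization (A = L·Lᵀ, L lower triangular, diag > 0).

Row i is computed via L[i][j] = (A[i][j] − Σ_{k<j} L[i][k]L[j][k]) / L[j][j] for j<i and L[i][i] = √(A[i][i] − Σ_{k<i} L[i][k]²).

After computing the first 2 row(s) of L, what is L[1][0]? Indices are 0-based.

L[1][0] = -1

Step 1: L[0][0] = √(1) = 1.
  L[1][0] = (-1) / L[0][0] = -1.
Step 2: L[1][1] = √(4) = 2.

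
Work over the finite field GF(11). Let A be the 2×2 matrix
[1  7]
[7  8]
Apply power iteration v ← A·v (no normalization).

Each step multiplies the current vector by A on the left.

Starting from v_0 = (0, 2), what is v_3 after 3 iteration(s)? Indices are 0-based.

v_0 = (0, 2).
v_1 = A·v_0 = (3, 5).
v_2 = A·v_1 = (5, 6).
v_3 = A·v_2 = (3, 6).

v_3 = (3, 6)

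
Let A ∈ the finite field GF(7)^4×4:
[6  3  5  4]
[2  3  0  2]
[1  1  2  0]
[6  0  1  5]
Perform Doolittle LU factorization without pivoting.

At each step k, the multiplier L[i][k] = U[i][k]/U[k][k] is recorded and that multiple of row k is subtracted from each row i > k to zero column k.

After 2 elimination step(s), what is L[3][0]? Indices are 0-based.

L[3][0] = 1

[col 0] pivot 6
  R1 -= 5*R0 → (0, 2, 3, 3)  (L[1][0] := 5)
  R2 -= 6*R0 → (0, 4, 0, 4)  (L[2][0] := 6)
  R3 -= 1*R0 → (0, 4, 3, 1)  (L[3][0] := 1)
[col 1] pivot 2
  R2 -= 2*R1 → (0, 0, 1, 5)  (L[2][1] := 2)
  R3 -= 2*R1 → (0, 0, 4, 2)  (L[3][1] := 2)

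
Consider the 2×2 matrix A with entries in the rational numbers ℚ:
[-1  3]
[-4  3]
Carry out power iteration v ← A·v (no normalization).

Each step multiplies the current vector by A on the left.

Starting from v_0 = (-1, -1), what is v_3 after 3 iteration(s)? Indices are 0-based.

v_3 = (28, 13)

v_0 = (-1, -1).
v_1 = A·v_0 = (-2, 1).
v_2 = A·v_1 = (5, 11).
v_3 = A·v_2 = (28, 13).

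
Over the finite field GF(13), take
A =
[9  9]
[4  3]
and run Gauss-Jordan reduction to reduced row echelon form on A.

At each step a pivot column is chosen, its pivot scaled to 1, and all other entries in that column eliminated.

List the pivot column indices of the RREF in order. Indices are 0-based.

pivot columns: 0, 1

pivot(0,0)=9: scale R0 → (1, 1)
  clear (1,0): R1 −= (4)R0 → (0, 12)
pivot(1,1)=12: scale R1 → (0, 1)
  clear (0,1): R0 −= (1)R1 → (1, 0)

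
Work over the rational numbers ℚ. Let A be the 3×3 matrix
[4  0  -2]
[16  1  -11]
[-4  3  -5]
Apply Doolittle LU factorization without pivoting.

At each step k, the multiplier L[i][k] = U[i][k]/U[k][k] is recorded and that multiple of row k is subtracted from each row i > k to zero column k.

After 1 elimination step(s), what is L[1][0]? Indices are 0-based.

Step 1: pivot at (0,0) is 4.
  row1 ← row1 − (4)·row0  ⇒  L[1][0]=4, U row1=(0, 1, -3)
  row2 ← row2 − (-1)·row0  ⇒  L[2][0]=-1, U row2=(0, 3, -7)

L[1][0] = 4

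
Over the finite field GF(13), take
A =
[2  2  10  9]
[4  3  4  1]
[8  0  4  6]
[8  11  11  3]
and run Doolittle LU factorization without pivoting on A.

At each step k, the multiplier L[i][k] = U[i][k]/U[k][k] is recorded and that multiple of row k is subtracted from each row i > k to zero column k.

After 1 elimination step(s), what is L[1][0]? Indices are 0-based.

L[1][0] = 2

[col 0] pivot 2
  R1 -= 2*R0 → (0, 12, 10, 9)  (L[1][0] := 2)
  R2 -= 4*R0 → (0, 5, 3, 9)  (L[2][0] := 4)
  R3 -= 4*R0 → (0, 3, 10, 6)  (L[3][0] := 4)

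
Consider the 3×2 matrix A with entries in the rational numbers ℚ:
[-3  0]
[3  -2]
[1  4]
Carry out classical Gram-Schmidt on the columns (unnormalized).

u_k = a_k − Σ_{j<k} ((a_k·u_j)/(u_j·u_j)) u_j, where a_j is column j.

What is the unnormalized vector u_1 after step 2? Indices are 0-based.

Step 1: u_0 = a_0 = (-3, 3, 1).
Step 2: u_1 = a_1 − (-2/19)·u_0 = (-6/19, -32/19, 78/19).

u_1 = (-6/19, -32/19, 78/19)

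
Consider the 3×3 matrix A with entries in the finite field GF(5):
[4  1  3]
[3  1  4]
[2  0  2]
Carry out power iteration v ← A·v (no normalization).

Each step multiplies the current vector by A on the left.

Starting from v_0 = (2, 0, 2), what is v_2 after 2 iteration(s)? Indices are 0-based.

v_2 = (4, 3, 4)

v_0 = (2, 0, 2).
v_1 = A·v_0 = (4, 4, 3).
v_2 = A·v_1 = (4, 3, 4).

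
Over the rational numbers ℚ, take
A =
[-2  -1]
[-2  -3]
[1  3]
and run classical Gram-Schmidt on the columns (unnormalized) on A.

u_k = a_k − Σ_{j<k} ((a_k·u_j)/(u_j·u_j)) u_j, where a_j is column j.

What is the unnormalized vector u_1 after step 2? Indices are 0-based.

Step 1: u_0 = a_0 = (-2, -2, 1).
Step 2: u_1 = a_1 − (11/9)·u_0 = (13/9, -5/9, 16/9).

u_1 = (13/9, -5/9, 16/9)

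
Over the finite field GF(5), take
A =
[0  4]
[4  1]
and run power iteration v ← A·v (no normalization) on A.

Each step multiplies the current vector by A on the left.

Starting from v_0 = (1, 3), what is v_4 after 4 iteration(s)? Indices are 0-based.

v_4 = (3, 2)

v_0 = (1, 3).
v_1 = A·v_0 = (2, 2).
v_2 = A·v_1 = (3, 0).
v_3 = A·v_2 = (0, 2).
v_4 = A·v_3 = (3, 2).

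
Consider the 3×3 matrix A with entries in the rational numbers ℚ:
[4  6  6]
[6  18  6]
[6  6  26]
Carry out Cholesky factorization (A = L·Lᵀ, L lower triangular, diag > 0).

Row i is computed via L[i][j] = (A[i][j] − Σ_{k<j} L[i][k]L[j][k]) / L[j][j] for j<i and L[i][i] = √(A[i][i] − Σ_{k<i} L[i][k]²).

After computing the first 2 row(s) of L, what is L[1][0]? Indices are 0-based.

Step 1: L[0][0] = √(4) = 2.
  L[1][0] = (6) / L[0][0] = 3.
Step 2: L[1][1] = √(9) = 3.

L[1][0] = 3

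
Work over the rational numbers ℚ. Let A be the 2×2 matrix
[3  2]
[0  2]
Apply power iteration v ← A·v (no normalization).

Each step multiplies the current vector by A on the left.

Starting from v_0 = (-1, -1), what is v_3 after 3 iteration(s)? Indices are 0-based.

v_3 = (-65, -8)

v_0 = (-1, -1).
v_1 = A·v_0 = (-5, -2).
v_2 = A·v_1 = (-19, -4).
v_3 = A·v_2 = (-65, -8).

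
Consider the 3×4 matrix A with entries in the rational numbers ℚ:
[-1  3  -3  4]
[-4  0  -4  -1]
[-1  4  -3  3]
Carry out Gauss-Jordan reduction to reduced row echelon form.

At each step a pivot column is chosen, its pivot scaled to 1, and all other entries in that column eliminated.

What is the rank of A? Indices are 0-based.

rank = 3

step 1: normalize row 0 (÷-1) = (1, -3, 3, -4)
  row 1: subtract -4×row0 = (0, -12, 8, -17)
  row 2: subtract -1×row0 = (0, 1, 0, -1)
step 2: normalize row 1 (÷-12) = (0, 1, -2/3, 17/12)
  row 0: subtract -3×row1 = (1, 0, 1, 1/4)
  row 2: subtract 1×row1 = (0, 0, 2/3, -29/12)
step 3: normalize row 2 (÷2/3) = (0, 0, 1, -29/8)
  row 0: subtract 1×row2 = (1, 0, 0, 31/8)
  row 1: subtract -2/3×row2 = (0, 1, 0, -1)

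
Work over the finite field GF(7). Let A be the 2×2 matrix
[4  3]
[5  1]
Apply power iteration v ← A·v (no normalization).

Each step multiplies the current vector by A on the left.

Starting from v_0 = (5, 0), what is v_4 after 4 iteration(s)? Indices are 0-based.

v_4 = (2, 2)

v_0 = (5, 0).
v_1 = A·v_0 = (6, 4).
v_2 = A·v_1 = (1, 6).
v_3 = A·v_2 = (1, 4).
v_4 = A·v_3 = (2, 2).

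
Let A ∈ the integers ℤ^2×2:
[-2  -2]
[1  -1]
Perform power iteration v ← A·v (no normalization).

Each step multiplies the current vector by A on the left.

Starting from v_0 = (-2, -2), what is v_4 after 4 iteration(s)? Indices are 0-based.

v_4 = (16, 40)

v_0 = (-2, -2).
v_1 = A·v_0 = (8, 0).
v_2 = A·v_1 = (-16, 8).
v_3 = A·v_2 = (16, -24).
v_4 = A·v_3 = (16, 40).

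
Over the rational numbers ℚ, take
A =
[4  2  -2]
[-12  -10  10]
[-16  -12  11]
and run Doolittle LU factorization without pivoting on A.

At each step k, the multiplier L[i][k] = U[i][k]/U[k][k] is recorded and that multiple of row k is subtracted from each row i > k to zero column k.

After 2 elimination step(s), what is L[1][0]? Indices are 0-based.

[col 0] pivot 4
  R1 -= -3*R0 → (0, -4, 4)  (L[1][0] := -3)
  R2 -= -4*R0 → (0, -4, 3)  (L[2][0] := -4)
[col 1] pivot -4
  R2 -= 1*R1 → (0, 0, -1)  (L[2][1] := 1)

L[1][0] = -3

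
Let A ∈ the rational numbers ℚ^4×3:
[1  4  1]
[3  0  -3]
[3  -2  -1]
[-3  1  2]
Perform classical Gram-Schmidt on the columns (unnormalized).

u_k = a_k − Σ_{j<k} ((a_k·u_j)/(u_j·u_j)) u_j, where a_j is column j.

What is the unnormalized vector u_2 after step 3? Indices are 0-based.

u_2 = (324/563, -738/563, 666/563, 36/563)

Step 1: u_0 = a_0 = (1, 3, 3, -3).
Step 2: u_1 = a_1 − (-5/28)·u_0 = (117/28, 15/28, -41/28, 13/28).
Step 3: u_2 = a_2 − (-17/28)·u_0 − (139/563)·u_1 = (324/563, -738/563, 666/563, 36/563).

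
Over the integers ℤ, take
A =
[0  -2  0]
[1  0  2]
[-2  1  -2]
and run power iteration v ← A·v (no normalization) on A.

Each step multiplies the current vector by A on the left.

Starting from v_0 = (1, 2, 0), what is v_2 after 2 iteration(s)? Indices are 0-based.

v_0 = (1, 2, 0).
v_1 = A·v_0 = (-4, 1, 0).
v_2 = A·v_1 = (-2, -4, 9).

v_2 = (-2, -4, 9)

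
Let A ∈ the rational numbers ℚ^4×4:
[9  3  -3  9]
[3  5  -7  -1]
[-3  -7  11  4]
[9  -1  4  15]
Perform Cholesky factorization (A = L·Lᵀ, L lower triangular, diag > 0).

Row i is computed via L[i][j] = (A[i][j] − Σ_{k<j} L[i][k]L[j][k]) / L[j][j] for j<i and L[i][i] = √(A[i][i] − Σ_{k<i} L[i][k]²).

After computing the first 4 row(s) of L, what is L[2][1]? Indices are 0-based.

L[2][1] = -3

Step 1: L[0][0] = √(9) = 3.
  L[1][0] = (3) / L[0][0] = 1.
Step 2: L[1][1] = √(4) = 2.
  L[2][0] = (-3) / L[0][0] = -1.
  L[2][1] = (-6) / L[1][1] = -3.
Step 3: L[2][2] = √(1) = 1.
  L[3][0] = (9) / L[0][0] = 3.
  L[3][1] = (-4) / L[1][1] = -2.
  L[3][2] = (1) / L[2][2] = 1.
Step 4: L[3][3] = √(1) = 1.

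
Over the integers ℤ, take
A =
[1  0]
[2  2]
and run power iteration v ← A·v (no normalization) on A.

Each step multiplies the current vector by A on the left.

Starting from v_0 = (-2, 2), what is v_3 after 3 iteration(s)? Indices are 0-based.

v_3 = (-2, -12)

v_0 = (-2, 2).
v_1 = A·v_0 = (-2, 0).
v_2 = A·v_1 = (-2, -4).
v_3 = A·v_2 = (-2, -12).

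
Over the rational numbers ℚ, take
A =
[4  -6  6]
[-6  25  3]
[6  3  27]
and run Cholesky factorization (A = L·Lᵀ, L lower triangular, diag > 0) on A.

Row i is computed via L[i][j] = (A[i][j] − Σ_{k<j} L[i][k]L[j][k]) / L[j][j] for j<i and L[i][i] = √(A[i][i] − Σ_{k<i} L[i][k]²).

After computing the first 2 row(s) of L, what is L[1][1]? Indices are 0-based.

L[1][1] = 4

Step 1: L[0][0] = √(4) = 2.
  L[1][0] = (-6) / L[0][0] = -3.
Step 2: L[1][1] = √(16) = 4.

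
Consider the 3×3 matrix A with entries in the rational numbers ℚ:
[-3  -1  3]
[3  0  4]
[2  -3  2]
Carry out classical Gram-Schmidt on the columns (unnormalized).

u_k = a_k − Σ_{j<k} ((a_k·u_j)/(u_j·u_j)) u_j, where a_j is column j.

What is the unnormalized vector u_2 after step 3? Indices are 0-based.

Step 1: u_0 = a_0 = (-3, 3, 2).
Step 2: u_1 = a_1 − (-3/22)·u_0 = (-31/22, 9/22, -30/11).
Step 3: u_2 = a_2 − (7/22)·u_0 − (-177/211)·u_1 = (585/211, 715/211, -195/211).

u_2 = (585/211, 715/211, -195/211)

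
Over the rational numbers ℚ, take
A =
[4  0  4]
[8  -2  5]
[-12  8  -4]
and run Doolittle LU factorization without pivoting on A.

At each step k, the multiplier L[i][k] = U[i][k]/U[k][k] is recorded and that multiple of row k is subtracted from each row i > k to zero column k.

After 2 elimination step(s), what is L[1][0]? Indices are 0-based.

[col 0] pivot 4
  R1 -= 2*R0 → (0, -2, -3)  (L[1][0] := 2)
  R2 -= -3*R0 → (0, 8, 8)  (L[2][0] := -3)
[col 1] pivot -2
  R2 -= -4*R1 → (0, 0, -4)  (L[2][1] := -4)

L[1][0] = 2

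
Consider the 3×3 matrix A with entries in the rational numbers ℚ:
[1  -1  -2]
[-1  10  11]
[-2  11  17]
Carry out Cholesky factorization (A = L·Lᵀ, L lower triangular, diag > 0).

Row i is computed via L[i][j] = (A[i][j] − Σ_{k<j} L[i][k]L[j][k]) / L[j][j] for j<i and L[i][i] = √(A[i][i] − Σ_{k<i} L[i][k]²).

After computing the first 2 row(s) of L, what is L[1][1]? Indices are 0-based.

L[1][1] = 3

Step 1: L[0][0] = √(1) = 1.
  L[1][0] = (-1) / L[0][0] = -1.
Step 2: L[1][1] = √(9) = 3.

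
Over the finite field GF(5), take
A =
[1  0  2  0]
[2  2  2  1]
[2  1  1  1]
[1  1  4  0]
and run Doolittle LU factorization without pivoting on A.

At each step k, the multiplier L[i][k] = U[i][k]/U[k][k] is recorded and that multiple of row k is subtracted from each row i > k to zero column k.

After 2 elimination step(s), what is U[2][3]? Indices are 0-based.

U[2][3] = 3

k=0: U[0][0]=1
  eliminate (1,0): mult=2, new row 1: (0, 2, 3, 1); set L[1][0]=2
  eliminate (2,0): mult=2, new row 2: (0, 1, 2, 1); set L[2][0]=2
  eliminate (3,0): mult=1, new row 3: (0, 1, 2, 0); set L[3][0]=1
k=1: U[1][1]=2
  eliminate (2,1): mult=3, new row 2: (0, 0, 3, 3); set L[2][1]=3
  eliminate (3,1): mult=3, new row 3: (0, 0, 3, 2); set L[3][1]=3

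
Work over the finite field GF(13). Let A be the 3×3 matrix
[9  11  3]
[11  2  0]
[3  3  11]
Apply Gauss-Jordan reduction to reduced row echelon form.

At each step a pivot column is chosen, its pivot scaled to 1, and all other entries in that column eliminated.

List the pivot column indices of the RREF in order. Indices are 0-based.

step 1: normalize row 0 (÷9) = (1, 7, 9)
  row 1: subtract 11×row0 = (0, 3, 5)
  row 2: subtract 3×row0 = (0, 8, 10)
step 2: normalize row 1 (÷3) = (0, 1, 6)
  row 0: subtract 7×row1 = (1, 0, 6)
  row 2: subtract 8×row1 = (0, 0, 1)
step 3: normalize row 2 (÷1) = (0, 0, 1)
  row 0: subtract 6×row2 = (1, 0, 0)
  row 1: subtract 6×row2 = (0, 1, 0)

pivot columns: 0, 1, 2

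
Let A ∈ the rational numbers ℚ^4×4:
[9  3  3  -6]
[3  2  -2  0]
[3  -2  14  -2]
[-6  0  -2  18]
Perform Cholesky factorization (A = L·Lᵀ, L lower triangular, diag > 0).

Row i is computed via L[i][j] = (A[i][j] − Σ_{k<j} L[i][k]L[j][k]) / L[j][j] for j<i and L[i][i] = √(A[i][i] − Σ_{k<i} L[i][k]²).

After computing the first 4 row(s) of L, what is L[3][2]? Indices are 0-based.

Step 1: L[0][0] = √(9) = 3.
  L[1][0] = (3) / L[0][0] = 1.
Step 2: L[1][1] = √(1) = 1.
  L[2][0] = (3) / L[0][0] = 1.
  L[2][1] = (-3) / L[1][1] = -3.
Step 3: L[2][2] = √(4) = 2.
  L[3][0] = (-6) / L[0][0] = -2.
  L[3][1] = (2) / L[1][1] = 2.
  L[3][2] = (6) / L[2][2] = 3.
Step 4: L[3][3] = √(1) = 1.

L[3][2] = 3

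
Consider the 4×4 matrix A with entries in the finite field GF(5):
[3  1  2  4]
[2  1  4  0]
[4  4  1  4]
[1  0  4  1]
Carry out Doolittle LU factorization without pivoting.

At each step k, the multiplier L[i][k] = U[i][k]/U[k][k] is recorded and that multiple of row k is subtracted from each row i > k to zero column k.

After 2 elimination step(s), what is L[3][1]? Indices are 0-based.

[col 0] pivot 3
  R1 -= 4*R0 → (0, 2, 1, 4)  (L[1][0] := 4)
  R2 -= 3*R0 → (0, 1, 0, 2)  (L[2][0] := 3)
  R3 -= 2*R0 → (0, 3, 0, 3)  (L[3][0] := 2)
[col 1] pivot 2
  R2 -= 3*R1 → (0, 0, 2, 0)  (L[2][1] := 3)
  R3 -= 4*R1 → (0, 0, 1, 2)  (L[3][1] := 4)

L[3][1] = 4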